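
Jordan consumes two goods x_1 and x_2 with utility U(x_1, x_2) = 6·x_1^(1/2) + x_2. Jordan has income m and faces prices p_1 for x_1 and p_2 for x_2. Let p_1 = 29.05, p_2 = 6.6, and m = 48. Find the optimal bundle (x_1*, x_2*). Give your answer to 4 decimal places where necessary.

Utility is quasi-linear in x_2; the FOC for x_1 is 3/√x_1 = p_1/p_2.
Thus x_1* = (3·p_2/p_1)² — independent of m — with the rest of income spent on x_2.
Plugging in: x_1* = (3·6.6/29.05)² = 0.4646, x_2* = 5.228.

x_1* = 0.4646, x_2* = 5.228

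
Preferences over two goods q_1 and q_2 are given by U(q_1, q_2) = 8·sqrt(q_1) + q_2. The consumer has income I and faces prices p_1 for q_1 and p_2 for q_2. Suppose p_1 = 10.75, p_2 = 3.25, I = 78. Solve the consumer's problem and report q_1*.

MU_q_1 = 4/√q_1, MU_q_2 = 1. Tangency: 4/√q_1 = p_1/p_2.
Thus q_1* = (4·p_2/p_1)² — independent of I — with the rest of income spent on q_2.
Plugging in: q_1* = (4·3.25/10.75)² = 1.4624.

q_1* = 1.4624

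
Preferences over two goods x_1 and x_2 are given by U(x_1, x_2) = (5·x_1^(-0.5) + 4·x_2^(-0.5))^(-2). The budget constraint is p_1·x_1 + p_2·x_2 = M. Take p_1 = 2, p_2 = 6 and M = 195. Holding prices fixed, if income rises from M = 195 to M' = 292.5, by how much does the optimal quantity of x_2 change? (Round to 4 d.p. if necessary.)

MU_x_1 ∝ 5·x_1^(-1.5), MU_x_2 ∝ 4·x_2^(-1.5), so MRS = (5/4)·(x_2/x_1)^(1.5) = p_1/p_2.
Solve for the ratio: x_2/x_1 = [(4/5)·p_1/p_2]^(2/3).
Substitute x_2 = (x_2/x_1)·x_1 into the budget: x_1* = M/(p_1 + p_2·(x_2/x_1)).
Numerically x_2/x_1 = 0.414298, so x_1* = 195/(2 + 6·0.414298) = 43.4706 and x_2* = 0.414298·43.4706 = 18.0098.
At M' = 292.5: x_2* = 27.0147. Change: 27.0147 − 18.0098 = 9.0049.

Δx_2* = 9.0049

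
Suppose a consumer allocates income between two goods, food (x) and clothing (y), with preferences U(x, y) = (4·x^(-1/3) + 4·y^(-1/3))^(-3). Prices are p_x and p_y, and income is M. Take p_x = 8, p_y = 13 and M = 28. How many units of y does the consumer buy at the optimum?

y* = 1.1422

From the CES first-order condition, (y/x)^(4/3) = p_x/p_y.
Solve for the ratio: y/x = [p_x/p_y]^(0.75).
Substitute y = (y/x)·x into the budget: x* = M/(p_x + p_y·(y/x)).
Numerically y/x = 0.6948, so x* = 28/(8 + 13·0.6948) = 1.6439 and y* = 0.6948·1.6439 = 1.1422.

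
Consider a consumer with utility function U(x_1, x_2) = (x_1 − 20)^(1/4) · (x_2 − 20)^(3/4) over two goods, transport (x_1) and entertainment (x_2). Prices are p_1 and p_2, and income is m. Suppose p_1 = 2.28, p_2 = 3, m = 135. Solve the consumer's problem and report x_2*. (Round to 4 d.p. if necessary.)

After buying the subsistence bundle (20, 20), a share 0.25 of the remaining income goes to x_1: x_1* = 20 + 0.25·(m − 20p_1 − 20p_2)/p_1.
Discretionary income = 135 − 20·2.28 − 20·3 = 29.4; x_2* = 20 + 0.75·29.4/3 = 27.35.

x_2* = 27.35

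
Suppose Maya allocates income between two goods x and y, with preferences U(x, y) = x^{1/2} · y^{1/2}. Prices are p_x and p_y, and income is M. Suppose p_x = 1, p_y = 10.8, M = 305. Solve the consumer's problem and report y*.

y* = 14.1204

Tangency: MRS = y/x = p_x/p_y.
So 0.5·p_y·y = 0.5·p_x·x; combined with the budget, a share 0.5 of income goes to x.
Demand: x*(p_x,p_y,M) = 0.5·M/p_x and y* = 0.5·M/p_y.
At p_x=1, p_y=10.8, M=305: y* = 0.5·305/10.8 = 14.1204.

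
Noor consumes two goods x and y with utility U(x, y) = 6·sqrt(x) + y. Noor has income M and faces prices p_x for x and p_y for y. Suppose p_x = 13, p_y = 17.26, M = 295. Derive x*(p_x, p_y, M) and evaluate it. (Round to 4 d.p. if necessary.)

Solve: √x = 3·p_y/p_x, so x*(p_x,p_y) = (3·p_y/p_x)², and y* = (M − p_x·x*)/p_y.
Plugging in: x* = (3·17.26/13)² = 15.8649.

x* = 15.8649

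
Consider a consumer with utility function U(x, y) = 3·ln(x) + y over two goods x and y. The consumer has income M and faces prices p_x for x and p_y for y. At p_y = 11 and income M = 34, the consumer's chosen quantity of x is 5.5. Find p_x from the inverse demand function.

Set MRS = p_x/p_y: (3/x)/1 = p_x/p_y.
So x*(p_x,p_y) = 3·p_y/p_x, independent of income; and y* = (M − 3·p_y)/p_y.
Set x* = 5.5 in the demand function and solve for p_x: p_x = 6.

p_x = 6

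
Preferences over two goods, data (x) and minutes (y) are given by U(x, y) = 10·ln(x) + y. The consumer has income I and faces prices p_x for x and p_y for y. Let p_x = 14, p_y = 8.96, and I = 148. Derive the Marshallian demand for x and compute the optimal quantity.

So x*(p_x,p_y) = 10·p_y/p_x, independent of income; and y* = (I − 10·p_y)/p_y.
At the given prices: x* = 10·8.96/14 = 6.4.

x* = 6.4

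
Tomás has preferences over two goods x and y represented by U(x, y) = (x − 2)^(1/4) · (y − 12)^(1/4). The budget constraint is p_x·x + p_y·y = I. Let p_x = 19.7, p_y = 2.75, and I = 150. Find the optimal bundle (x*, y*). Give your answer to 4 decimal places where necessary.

x* = 3.9695, y* = 26.1091

Discretionary income = 150 − 2·19.7 − 12·2.75 = 77.6; x* = 2 + 0.5·77.6/19.7 = 3.9695; y* = 12 + 0.5·77.6/2.75 = 26.1091.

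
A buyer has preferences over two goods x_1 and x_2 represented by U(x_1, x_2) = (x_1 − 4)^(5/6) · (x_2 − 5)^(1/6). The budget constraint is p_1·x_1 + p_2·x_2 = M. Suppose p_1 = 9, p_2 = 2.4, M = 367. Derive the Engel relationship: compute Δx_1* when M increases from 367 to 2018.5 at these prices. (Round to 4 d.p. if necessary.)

Δx_1* = 152.9167

Let x_1' = x_1−4, x_2' = x_2−5. MRS = 5·x_2'/x_1' = p_1/p_2.
Substituting into the budget: x_1* = 4 + 5/6·(M − 4·p_1 − 5·p_2)/p_1, and x_2* = 5 + 1/6·(…)/p_2.
Discretionary income = 367 − 4·9 − 5·2.4 = 319; x_1* = 4 + 5/6·319/9 = 33.537.
At M' = 2018.5: x_1* = 186.4537. Change: 186.4537 − 33.537 = 152.9167.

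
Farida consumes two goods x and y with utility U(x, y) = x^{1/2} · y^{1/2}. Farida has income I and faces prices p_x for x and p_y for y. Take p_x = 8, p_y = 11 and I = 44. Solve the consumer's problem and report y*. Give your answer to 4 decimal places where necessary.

Tangency: MRS = y/x = p_x/p_y.
So 0.5·p_y·y = 0.5·p_x·x; combined with the budget, a share 0.5 of income goes to x.
Demand: x*(p_x,p_y,I) = 0.5·I/p_x and y* = 0.5·I/p_y.
At p_x=8, p_y=11, I=44: y* = 0.5·44/11 = 2.

y* = 2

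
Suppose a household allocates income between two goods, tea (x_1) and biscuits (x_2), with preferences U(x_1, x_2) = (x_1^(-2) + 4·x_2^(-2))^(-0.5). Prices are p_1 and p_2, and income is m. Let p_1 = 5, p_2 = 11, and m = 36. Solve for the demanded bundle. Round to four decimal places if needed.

x_1* = 1.9538, x_2* = 2.3846

MU_x_1 ∝ x_1^(-3), MU_x_2 ∝ 4·x_2^(-3), so MRS = (1/4)·(x_2/x_1)^(3) = p_1/p_2.
Hence x_2/x_1 = (4·p_1/p_2)^(1/(3)), i.e. raised to the 1/3 power.
With the ratio pinned down, the budget gives x_1* = m/(p_1 + p_2·(x_2/x_1)) and x_2* = (x_2/x_1)·x_1*.
Numerically x_2/x_1 = 1.220522, so x_1* = 36/(5 + 11·1.220522) = 1.9538 and x_2* = 1.220522·1.9538 = 2.3846.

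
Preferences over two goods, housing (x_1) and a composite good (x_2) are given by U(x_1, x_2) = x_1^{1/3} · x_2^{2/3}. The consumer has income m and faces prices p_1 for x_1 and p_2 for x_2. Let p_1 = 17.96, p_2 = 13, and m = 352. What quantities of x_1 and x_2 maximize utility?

Tangency: MRS = (1/2)·x_2/x_1 = p_1/p_2.
So 1/3·p_2·x_2 = 2/3·p_1·x_1; combined with the budget, a share 1/3 of income goes to x_1.
Demand: x_1*(p_1,p_2,m) = 1/3·m/p_1 and x_2* = 2/3·m/p_2.
At p_1=17.96, p_2=13, m=352: x_1* = 1/3·352/17.96 = 6.533, x_2* = 18.0513.

x_1* = 6.533, x_2* = 18.0513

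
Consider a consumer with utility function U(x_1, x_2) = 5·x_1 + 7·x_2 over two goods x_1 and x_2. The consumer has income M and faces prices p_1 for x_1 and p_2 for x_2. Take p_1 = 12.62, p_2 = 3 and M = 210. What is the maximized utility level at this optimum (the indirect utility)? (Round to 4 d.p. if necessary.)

x_2 gives more utility per dollar, so spend all income on x_2: x_2* = M/p_2, x_1* = 0.
Numerically: x_1* = 0, x_2* = 70.
Utility at the optimum: U(0, 70) = 490.

V = 490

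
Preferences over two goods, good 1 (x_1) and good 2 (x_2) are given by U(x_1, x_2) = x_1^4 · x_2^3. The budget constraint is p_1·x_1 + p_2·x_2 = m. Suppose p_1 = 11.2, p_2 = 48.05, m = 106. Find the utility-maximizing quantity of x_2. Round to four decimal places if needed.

MU_x_1/MU_x_2 = (4·x_2)/(3·x_1); tangency sets this equal to p_1/p_2.
Rearranging, p_2·x_2 = (3/4)·p_1·x_1. Substituting into the budget gives p_1·x_1·(1 + (3/4)) = m.
Demand: x_1*(p_1,p_2,m) = 4/7·m/p_1 and x_2* = 3/7·m/p_2.
At p_1=11.2, p_2=48.05, m=106: x_2* = 3/7·106/48.05 = 0.9454.

x_2* = 0.9454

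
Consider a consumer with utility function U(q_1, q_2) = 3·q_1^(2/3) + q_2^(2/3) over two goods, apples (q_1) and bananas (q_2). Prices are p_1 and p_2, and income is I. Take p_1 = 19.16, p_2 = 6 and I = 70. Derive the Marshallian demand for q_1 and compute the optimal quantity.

q_1* = 2.6519

MU_q_1 ∝ 3·q_1^(-1/3), MU_q_2 ∝ q_2^(-1/3), so MRS = 3·(q_2/q_1)^(1/3) = p_1/p_2.
Solve for the ratio: q_2/q_1 = [(1/3)·p_1/p_2]^(3).
Substitute q_2 = (q_2/q_1)·q_1 into the budget: q_1* = I/(p_1 + p_2·(q_2/q_1)).
Numerically q_2/q_1 = 1.20606, so q_1* = 70/(19.16 + 6·1.20606) = 2.6519.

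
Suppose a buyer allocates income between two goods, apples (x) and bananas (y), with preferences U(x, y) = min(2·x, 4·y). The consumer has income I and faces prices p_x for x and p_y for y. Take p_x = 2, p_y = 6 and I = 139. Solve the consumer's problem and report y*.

Demand: x*(p_x,p_y,I) = 4·I/(4·p_x + 2·p_y), y* = 2·I/(4·p_x + 2·p_y).
Here 4·2 + 2·6 = 20, giving y* = 13.9.

y* = 13.9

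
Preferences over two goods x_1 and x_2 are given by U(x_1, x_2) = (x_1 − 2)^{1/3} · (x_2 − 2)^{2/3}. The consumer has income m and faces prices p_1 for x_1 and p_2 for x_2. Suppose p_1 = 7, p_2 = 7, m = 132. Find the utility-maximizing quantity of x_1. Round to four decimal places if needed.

MRS = (1/2)·(x_2−2)/(x_1−2). Tangency with p_1/p_2 gives x_2−2 = 2·(p_1/p_2)·(x_1−2).
Substituting into the budget: x_1* = 2 + 1/3·(m − 2·p_1 − 2·p_2)/p_1, and x_2* = 2 + 2/3·(…)/p_2.
Discretionary income = 132 − 2·7 − 2·7 = 104; x_1* = 2 + 1/3·104/7 = 6.9524.

x_1* = 6.9524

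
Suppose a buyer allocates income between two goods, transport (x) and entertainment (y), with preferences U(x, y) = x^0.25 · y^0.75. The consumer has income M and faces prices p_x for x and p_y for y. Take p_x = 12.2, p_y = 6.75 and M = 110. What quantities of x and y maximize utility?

x* = 2.2541, y* = 12.2222

Tangency: MRS = (1/3)·y/x = p_x/p_y.
Rearranging, p_y·y = 3·p_x·x. Substituting into the budget gives p_x·x·(1 + 3) = M.
Demand: x*(p_x,p_y,M) = 0.25·M/p_x and y* = 0.75·M/p_y.
At p_x=12.2, p_y=6.75, M=110: x* = 0.25·110/12.2 = 2.2541, y* = 12.2222.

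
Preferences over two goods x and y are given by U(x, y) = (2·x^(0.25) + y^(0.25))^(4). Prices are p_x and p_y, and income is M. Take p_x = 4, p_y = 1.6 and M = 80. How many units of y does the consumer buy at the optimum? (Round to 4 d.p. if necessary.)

MRS = MU_x/MU_y = 2·(y/x)^(0.75). Set equal to p_x/p_y.
Hence y/x = ((1/2)·p_x/p_y)^(1/(0.75)), i.e. raised to the 4/3 power.
Substitute y = (y/x)·x into the budget: x* = M/(p_x + p_y·(y/x)).
Numerically y/x = 1.346522, so x* = 80/(4 + 1.6·1.346522) = 12.9988 and y* = 1.346522·12.9988 = 17.5031.

y* = 17.5031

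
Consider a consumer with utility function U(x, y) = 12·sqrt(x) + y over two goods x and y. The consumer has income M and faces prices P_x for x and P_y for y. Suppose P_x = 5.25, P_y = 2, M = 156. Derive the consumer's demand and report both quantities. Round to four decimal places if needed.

x* = 5.2245, y* = 64.2857

Solve: √x = 6·P_y/P_x, so x*(P_x,P_y) = (6·P_y/P_x)², and y* = (M − P_x·x*)/P_y.
Plugging in: x* = (6·2/5.25)² = 5.2245, y* = 64.2857.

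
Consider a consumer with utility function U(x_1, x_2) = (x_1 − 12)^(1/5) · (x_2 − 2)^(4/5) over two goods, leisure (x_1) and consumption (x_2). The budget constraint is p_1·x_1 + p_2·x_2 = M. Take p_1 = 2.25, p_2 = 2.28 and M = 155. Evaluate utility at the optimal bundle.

Let x_1' = x_1−12, x_2' = x_2−2. MRS = (1/4)·x_2'/x_1' = p_1/p_2.
Substituting into the budget: x_1* = 12 + 0.2·(M − 12·p_1 − 2·p_2)/p_1, and x_2* = 2 + 0.8·(…)/p_2.
Discretionary income = 155 − 12·2.25 − 2·2.28 = 123.44; x_1* = 12 + 0.2·123.44/2.25 = 22.9724; x_2* = 2 + 0.8·123.44/2.28 = 45.3123.
Utility at the optimum: U(22.9724, 45.3123) = 32.9116.

V = 32.9116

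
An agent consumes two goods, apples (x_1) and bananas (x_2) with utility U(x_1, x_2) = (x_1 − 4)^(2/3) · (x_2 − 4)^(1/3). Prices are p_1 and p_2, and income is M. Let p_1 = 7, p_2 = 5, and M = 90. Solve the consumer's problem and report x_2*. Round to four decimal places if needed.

x_2* = 6.8

This is Cobb-Douglas in (x_1−4, x_2−4): tangency gives 2/3·p_2·(x_2−4) = 1/3·p_1·(x_1−4).
After buying the subsistence bundle (4, 4), a share 2/3 of the remaining income goes to x_1: x_1* = 4 + 2/3·(M − 4p_1 − 4p_2)/p_1.
Discretionary income = 90 − 4·7 − 4·5 = 42; x_2* = 4 + 1/3·42/5 = 6.8.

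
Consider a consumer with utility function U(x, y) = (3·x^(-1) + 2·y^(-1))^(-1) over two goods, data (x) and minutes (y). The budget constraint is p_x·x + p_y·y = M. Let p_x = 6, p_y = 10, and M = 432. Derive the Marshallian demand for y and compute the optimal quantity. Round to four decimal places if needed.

MU_x ∝ 3·x^(-2), MU_y ∝ 2·y^(-2), so MRS = (3/2)·(y/x)^(2) = p_x/p_y.
Hence y/x = ((2/3)·p_x/p_y)^(1/(2)), i.e. raised to the 0.5 power.
Substitute y = (y/x)·x into the budget: x* = M/(p_x + p_y·(y/x)).
Numerically y/x = 0.632456, so x* = 432/(6 + 10·0.632456) = 35.052 and y* = 0.632456·35.052 = 22.1688.

y* = 22.1688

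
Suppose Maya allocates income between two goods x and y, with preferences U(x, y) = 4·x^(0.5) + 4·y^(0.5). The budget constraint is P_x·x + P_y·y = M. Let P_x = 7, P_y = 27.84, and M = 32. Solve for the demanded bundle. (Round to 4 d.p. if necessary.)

x* = 3.6529, y* = 0.2309

MU_x ∝ 4·x^(-0.5), MU_y ∝ 4·y^(-0.5), so MRS = (y/x)^(0.5) = P_x/P_y.
Hence y/x = (P_x/P_y)^(1/(0.5)), i.e. raised to the 2 power.
Substitute y = (y/x)·x into the budget: x* = M/(P_x + P_y·(y/x)).
Numerically y/x = 0.06322, so x* = 32/(7 + 27.84·0.06322) = 3.6529 and y* = 0.06322·3.6529 = 0.2309.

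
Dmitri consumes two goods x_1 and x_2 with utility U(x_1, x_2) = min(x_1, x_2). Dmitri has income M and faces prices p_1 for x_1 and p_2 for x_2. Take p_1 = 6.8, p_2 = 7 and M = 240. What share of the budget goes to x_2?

share on x_2 = 0.5072

Leontief preferences: the optimum is at the kink where x_1/1 = x_2/1, i.e. x_2 = x_1.
Budget: p_1·x_1 + p_2·x_1 = M, so (p_1 + p_2)·x_1 = M.
Demand: x_1*(p_1,p_2,M) = M/(p_1 + p_2), x_2* = M/(p_1 + p_2).
Here 6.8 + 7 = 13.8, giving x_1* = 17.3913 and x_2* = 17.3913.
Expenditure on x_2: 7·17.3913 = 121.7391; share = 0.5072.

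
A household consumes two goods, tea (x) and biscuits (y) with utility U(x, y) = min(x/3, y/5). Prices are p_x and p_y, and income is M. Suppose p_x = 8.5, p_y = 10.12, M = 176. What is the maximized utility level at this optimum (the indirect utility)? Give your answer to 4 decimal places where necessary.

With perfect complements, no substitution: consume in ratio x:y = 3:5.
Budget: p_x·x + p_y·(5/3)·x = M, so (3·p_x + 5·p_y)·x = 3·M.
Demand: x*(p_x,p_y,M) = 3·M/(3·p_x + 5·p_y), y* = 5·M/(3·p_x + 5·p_y).
Here 3·8.5 + 5·10.12 = 76.1, giving x* = 6.9382 and y* = 11.5637.
Utility at the optimum: U(6.9382, 11.5637) = 2.3127.

V = 2.3127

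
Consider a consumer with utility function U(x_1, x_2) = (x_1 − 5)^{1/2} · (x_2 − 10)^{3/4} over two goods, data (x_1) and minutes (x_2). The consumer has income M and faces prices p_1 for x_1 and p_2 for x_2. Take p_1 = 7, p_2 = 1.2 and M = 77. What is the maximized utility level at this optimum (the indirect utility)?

This is Cobb-Douglas in (x_1−5, x_2−10): tangency gives 0.5·p_2·(x_2−10) = 0.75·p_1·(x_1−5).
After buying the subsistence bundle (5, 10), a share 0.4 of the remaining income goes to x_1: x_1* = 5 + 0.4·(M − 5p_1 − 10p_2)/p_1.
Discretionary income = 77 − 5·7 − 10·1.2 = 30; x_1* = 5 + 0.4·30/7 = 6.7143; x_2* = 10 + 0.6·30/1.2 = 25.
Utility at the optimum: U(6.7143, 25) = 9.9795.

V = 9.9795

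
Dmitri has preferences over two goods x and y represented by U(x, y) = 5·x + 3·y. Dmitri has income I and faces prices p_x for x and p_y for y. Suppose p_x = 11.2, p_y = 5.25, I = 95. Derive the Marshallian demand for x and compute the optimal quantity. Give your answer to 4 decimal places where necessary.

x* = 0

Linear utility — the consumer picks whichever good has higher MU/price: 5/11.2 = 0.4464 vs 3/5.25 = 0.5714.
y gives more utility per dollar, so spend all income on y: y* = I/p_y, x* = 0.
Numerically: x* = 0, y* = 18.0952.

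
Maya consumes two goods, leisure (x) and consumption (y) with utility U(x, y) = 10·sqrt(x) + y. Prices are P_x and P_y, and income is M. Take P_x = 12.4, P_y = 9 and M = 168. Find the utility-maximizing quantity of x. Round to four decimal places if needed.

x* = 13.1699

Set MRS = P_x/P_y: 5·x^(−1/2) = P_x/P_y.
Thus x* = (5·P_y/P_x)² — independent of M — with the rest of income spent on y.
Plugging in: x* = (5·9/12.4)² = 13.1699.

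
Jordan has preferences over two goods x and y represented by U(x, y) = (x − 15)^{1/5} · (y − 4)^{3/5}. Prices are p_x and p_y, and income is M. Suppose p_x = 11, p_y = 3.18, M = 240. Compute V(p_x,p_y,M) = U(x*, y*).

V = 5.3749

MRS = (1/3)·(y−4)/(x−15). Tangency with p_x/p_y gives y−4 = 3·(p_x/p_y)·(x−15).
Substituting into the budget: x* = 15 + 0.25·(M − 15·p_x − 4·p_y)/p_x, and y* = 4 + 0.75·(…)/p_y.
Discretionary income = 240 − 15·11 − 4·3.18 = 62.28; x* = 15 + 0.25·62.28/11 = 16.4155; y* = 4 + 0.75·62.28/3.18 = 18.6887.
Utility at the optimum: U(16.4155, 18.6887) = 5.3749.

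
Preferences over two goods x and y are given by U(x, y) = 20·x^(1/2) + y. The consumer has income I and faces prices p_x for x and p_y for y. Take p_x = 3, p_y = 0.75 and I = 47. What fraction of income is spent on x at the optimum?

share on x = 0.3989

MU_x = 10/√x, MU_y = 1. Tangency: 10/√x = p_x/p_y.
Thus x* = (10·p_y/p_x)² — independent of I — with the rest of income spent on y.
Plugging in: x* = (10·0.75/3)² = 6.25, y* = 37.6667.
Expenditure on x: 3·6.25 = 18.75; share = 0.3989.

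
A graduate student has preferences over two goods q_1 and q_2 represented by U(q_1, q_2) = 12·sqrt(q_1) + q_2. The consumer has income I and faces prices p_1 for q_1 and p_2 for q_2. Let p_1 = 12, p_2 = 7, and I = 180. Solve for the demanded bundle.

q_1* = 12.25, q_2* = 4.7143

Set MRS = p_1/p_2: 6·q_1^(−1/2) = p_1/p_2.
Thus q_1* = (6·p_2/p_1)² — independent of I — with the rest of income spent on q_2.
Plugging in: q_1* = (6·7/12)² = 12.25, q_2* = 4.7143.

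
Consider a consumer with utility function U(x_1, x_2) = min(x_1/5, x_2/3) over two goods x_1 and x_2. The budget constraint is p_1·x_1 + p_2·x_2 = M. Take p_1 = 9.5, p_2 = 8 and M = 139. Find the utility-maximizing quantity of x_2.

x_2* = 5.8322

With perfect complements, no substitution: consume in ratio x_1:x_2 = 5:3.
Budget: p_1·x_1 + p_2·(3/5)·x_1 = M, so (5·p_1 + 3·p_2)·x_1 = 5·M.
Demand: x_1*(p_1,p_2,M) = 5·M/(5·p_1 + 3·p_2), x_2* = 3·M/(5·p_1 + 3·p_2).
Here 5·9.5 + 3·8 = 71.5, giving x_2* = 5.8322.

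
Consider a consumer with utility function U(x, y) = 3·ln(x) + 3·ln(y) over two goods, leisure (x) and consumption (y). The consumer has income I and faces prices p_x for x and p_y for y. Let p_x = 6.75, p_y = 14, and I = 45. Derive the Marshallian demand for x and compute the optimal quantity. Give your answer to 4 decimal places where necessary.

x* = 3.3333

MU_x/MU_y = (3·y)/(3·x); tangency sets this equal to p_x/p_y.
Rearranging, p_y·y = p_x·x. Substituting into the budget gives p_x·x·(1 + 1) = I.
Demand: x*(p_x,p_y,I) = 0.5·I/p_x and y* = 0.5·I/p_y.
At p_x=6.75, p_y=14, I=45: x* = 0.5·45/6.75 = 3.3333.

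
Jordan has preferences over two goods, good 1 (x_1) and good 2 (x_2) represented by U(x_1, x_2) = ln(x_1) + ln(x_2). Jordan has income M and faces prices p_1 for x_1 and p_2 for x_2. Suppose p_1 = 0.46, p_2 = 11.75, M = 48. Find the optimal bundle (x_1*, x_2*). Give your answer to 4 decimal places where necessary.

The MRS is x_2/x_1. Set MRS = p_1/p_2.
So p_2·x_2 = p_1·x_1; combined with the budget, a share 0.5 of income goes to x_1.
Demand: x_1*(p_1,p_2,M) = 0.5·M/p_1 and x_2* = 0.5·M/p_2.
At p_1=0.46, p_2=11.75, M=48: x_1* = 0.5·48/0.46 = 52.1739, x_2* = 2.0426.

x_1* = 52.1739, x_2* = 2.0426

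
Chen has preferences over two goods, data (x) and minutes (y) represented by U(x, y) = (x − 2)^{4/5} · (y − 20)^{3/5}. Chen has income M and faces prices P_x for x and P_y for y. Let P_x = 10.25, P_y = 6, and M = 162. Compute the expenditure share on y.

Let x' = x−2, y' = y−20. MRS = (4/3)·y'/x' = P_x/P_y.
After buying the subsistence bundle (2, 20), a share 4/7 of the remaining income goes to x: x* = 2 + 4/7·(M − 2P_x − 20P_y)/P_x.
Discretionary income = 162 − 2·10.25 − 20·6 = 21.5; x* = 2 + 4/7·21.5/10.25 = 3.1986; y* = 20 + 3/7·21.5/6 = 21.5357.
Expenditure on y: 6·21.5357 = 129.2143; share = 0.7976.

share on y = 0.7976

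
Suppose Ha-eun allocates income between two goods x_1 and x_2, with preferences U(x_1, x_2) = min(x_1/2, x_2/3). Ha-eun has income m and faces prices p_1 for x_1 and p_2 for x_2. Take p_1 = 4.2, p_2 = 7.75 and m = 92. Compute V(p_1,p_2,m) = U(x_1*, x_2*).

Demand: x_1*(p_1,p_2,m) = 2·m/(2·p_1 + 3·p_2), x_2* = 3·m/(2·p_1 + 3·p_2).
Here 2·4.2 + 3·7.75 = 31.65, giving x_1* = 5.8136 and x_2* = 8.7204.
Utility at the optimum: U(5.8136, 8.7204) = 2.9068.

V = 2.9068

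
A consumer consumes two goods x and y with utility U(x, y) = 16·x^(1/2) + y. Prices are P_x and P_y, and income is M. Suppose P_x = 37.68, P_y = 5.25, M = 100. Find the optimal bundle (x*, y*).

MU_x = 8/√x, MU_y = 1. Tangency: 8/√x = P_x/P_y.
Solve: √x = 8·P_y/P_x, so x*(P_x,P_y) = (8·P_y/P_x)², and y* = (M − P_x·x*)/P_y.
Plugging in: x* = (8·5.25/37.68)² = 1.2424, y* = 10.1304.

x* = 1.2424, y* = 10.1304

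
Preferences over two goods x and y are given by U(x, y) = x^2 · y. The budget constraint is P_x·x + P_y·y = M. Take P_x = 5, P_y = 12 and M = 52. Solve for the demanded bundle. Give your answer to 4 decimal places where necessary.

x* = 6.9333, y* = 1.4444

The MRS is 2·y/x. Set MRS = P_x/P_y.
So 2·P_y·y = P_x·x; combined with the budget, a share 2/3 of income goes to x.
Demand: x*(P_x,P_y,M) = 2/3·M/P_x and y* = 1/3·M/P_y.
At P_x=5, P_y=12, M=52: x* = 2/3·52/5 = 6.9333, y* = 1.4444.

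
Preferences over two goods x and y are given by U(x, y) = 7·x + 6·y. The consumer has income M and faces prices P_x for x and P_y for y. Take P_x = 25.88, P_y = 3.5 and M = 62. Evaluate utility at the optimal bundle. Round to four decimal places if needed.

V = 106.2857

Linear utility — the consumer picks whichever good has higher MU/price: 7/25.88 = 0.2705 vs 6/3.5 = 1.7143.
y gives more utility per dollar, so spend all income on y: y* = M/P_y, x* = 0.
Numerically: x* = 0, y* = 17.7143.
Utility at the optimum: U(0, 17.7143) = 106.2857.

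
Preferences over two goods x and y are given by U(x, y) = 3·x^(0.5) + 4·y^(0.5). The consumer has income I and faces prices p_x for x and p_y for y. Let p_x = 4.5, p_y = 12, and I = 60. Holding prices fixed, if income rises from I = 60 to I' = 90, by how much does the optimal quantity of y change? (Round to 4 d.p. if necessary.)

With the ratio pinned down, the budget gives x* = I/(p_x + p_y·(y/x)) and y* = (y/x)·x*.
Numerically y/x = 0.25, so x* = 60/(4.5 + 12·0.25) = 8 and y* = 0.25·8 = 2.
At I' = 90: y* = 3. Change: 3 − 2 = 1.

Δy* = 1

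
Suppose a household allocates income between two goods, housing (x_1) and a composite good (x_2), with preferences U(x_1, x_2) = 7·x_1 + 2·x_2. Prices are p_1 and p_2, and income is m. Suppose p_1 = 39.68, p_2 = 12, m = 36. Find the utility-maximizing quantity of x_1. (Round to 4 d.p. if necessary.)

Perfect substitutes: compare marginal utility per dollar. 7/p_1 vs 2/p_2 → 0.1764 vs 0.1667.
x_1 gives more utility per dollar, so spend all income on x_1: x_1* = m/p_1, x_2* = 0.
Numerically: x_1* = 0.9073, x_2* = 0.

x_1* = 0.9073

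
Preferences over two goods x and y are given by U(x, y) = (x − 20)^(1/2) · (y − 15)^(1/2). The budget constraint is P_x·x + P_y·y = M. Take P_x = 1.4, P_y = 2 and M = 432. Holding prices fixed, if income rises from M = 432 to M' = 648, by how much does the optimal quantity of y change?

Δy* = 54

After buying the subsistence bundle (20, 15), a share 0.5 of the remaining income goes to x: x* = 20 + 0.5·(M − 20P_x − 15P_y)/P_x.
Discretionary income = 432 − 20·1.4 − 15·2 = 374; y* = 15 + 0.5·374/2 = 108.5.
At M' = 648: y* = 162.5. Change: 162.5 − 108.5 = 54.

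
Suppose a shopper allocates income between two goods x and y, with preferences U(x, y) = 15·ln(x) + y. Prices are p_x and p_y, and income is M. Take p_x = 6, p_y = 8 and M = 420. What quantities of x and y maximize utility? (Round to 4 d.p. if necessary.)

x* = 20, y* = 37.5

Set MRS = p_x/p_y: (15/x)/1 = p_x/p_y.
So x*(p_x,p_y) = 15·p_y/p_x, independent of income; and y* = (M − 15·p_y)/p_y.
At the given prices: x* = 15·8/6 = 20, and y* = 37.5.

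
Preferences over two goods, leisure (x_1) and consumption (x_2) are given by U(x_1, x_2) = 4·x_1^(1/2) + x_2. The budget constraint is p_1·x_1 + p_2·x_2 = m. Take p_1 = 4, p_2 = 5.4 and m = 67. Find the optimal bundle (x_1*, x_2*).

Utility is quasi-linear in x_2; the FOC for x_1 is 2/√x_1 = p_1/p_2.
Solve: √x_1 = 2·p_2/p_1, so x_1*(p_1,p_2) = (2·p_2/p_1)², and x_2* = (m − p_1·x_1*)/p_2.
Plugging in: x_1* = (2·5.4/4)² = 7.29, x_2* = 7.0074.

x_1* = 7.29, x_2* = 7.0074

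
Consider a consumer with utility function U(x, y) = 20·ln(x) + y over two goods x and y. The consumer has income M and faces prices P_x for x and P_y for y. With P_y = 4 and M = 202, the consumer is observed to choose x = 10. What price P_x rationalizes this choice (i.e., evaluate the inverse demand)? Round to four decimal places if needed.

P_x = 8

Set MRS = P_x/P_y: (20/x)/1 = P_x/P_y.
So x*(P_x,P_y) = 20·P_y/P_x, independent of income; and y* = (M − 20·P_y)/P_y.
Set x* = 10 in the demand function and solve for P_x: P_x = 8.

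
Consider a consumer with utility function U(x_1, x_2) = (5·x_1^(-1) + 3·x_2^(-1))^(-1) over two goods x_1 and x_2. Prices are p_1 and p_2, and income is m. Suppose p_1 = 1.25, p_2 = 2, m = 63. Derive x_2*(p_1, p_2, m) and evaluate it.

MU_x_1 ∝ 5·x_1^(-2), MU_x_2 ∝ 3·x_2^(-2), so MRS = (5/3)·(x_2/x_1)^(2) = p_1/p_2.
Hence x_2/x_1 = ((3/5)·p_1/p_2)^(1/(2)), i.e. raised to the 0.5 power.
Substitute x_2 = (x_2/x_1)·x_1 into the budget: x_1* = m/(p_1 + p_2·(x_2/x_1)).
Numerically x_2/x_1 = 0.612372, so x_1* = 63/(1.25 + 2·0.612372) = 25.4572 and x_2* = 0.612372·25.4572 = 15.5893.

x_2* = 15.5893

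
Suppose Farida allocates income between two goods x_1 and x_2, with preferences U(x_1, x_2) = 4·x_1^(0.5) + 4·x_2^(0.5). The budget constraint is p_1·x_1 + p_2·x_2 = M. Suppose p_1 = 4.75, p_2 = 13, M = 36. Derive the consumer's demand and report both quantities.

MU_x_1 ∝ 4·x_1^(-0.5), MU_x_2 ∝ 4·x_2^(-0.5), so MRS = (x_2/x_1)^(0.5) = p_1/p_2.
Solve for the ratio: x_2/x_1 = [p_1/p_2]^(2).
With the ratio pinned down, the budget gives x_1* = M/(p_1 + p_2·(x_2/x_1)) and x_2* = (x_2/x_1)·x_1*.
Numerically x_2/x_1 = 0.133506, so x_1* = 36/(4.75 + 13·0.133506) = 5.5508 and x_2* = 0.133506·5.5508 = 0.7411.

x_1* = 5.5508, x_2* = 0.7411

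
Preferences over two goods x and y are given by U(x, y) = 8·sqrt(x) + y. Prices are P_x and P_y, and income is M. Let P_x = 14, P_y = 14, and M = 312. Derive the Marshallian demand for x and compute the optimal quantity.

x* = 16

Utility is quasi-linear in y; the FOC for x is 4/√x = P_x/P_y.
Thus x* = (4·P_y/P_x)² — independent of M — with the rest of income spent on y.
Plugging in: x* = (4·14/14)² = 16.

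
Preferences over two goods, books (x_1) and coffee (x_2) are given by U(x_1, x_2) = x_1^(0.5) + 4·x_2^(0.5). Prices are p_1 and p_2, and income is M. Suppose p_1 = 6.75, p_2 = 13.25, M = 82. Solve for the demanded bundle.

x_1* = 1.3275, x_2* = 5.5124

With the ratio pinned down, the budget gives x_1* = M/(p_1 + p_2·(x_2/x_1)) and x_2* = (x_2/x_1)·x_1*.
Numerically x_2/x_1 = 4.152367, so x_1* = 82/(6.75 + 13.25·4.152367) = 1.3275 and x_2* = 4.152367·1.3275 = 5.5124.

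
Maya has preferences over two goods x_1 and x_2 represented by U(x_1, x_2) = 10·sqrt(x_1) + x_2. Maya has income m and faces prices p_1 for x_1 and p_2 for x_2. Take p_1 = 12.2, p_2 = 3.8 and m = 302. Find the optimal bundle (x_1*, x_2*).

x_1* = 2.4254, x_2* = 71.6868

Set MRS = p_1/p_2: 5·x_1^(−1/2) = p_1/p_2.
Solve: √x_1 = 5·p_2/p_1, so x_1*(p_1,p_2) = (5·p_2/p_1)², and x_2* = (m − p_1·x_1*)/p_2.
Plugging in: x_1* = (5·3.8/12.2)² = 2.4254, x_2* = 71.6868.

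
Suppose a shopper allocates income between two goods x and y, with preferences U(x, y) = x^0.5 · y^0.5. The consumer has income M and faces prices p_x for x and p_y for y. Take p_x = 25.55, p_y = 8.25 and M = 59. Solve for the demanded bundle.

x* = 1.1546, y* = 3.5758

The MRS is y/x. Set MRS = p_x/p_y.
So 0.5·p_y·y = 0.5·p_x·x; combined with the budget, a share 0.5 of income goes to x.
Demand: x*(p_x,p_y,M) = 0.5·M/p_x and y* = 0.5·M/p_y.
At p_x=25.55, p_y=8.25, M=59: x* = 0.5·59/25.55 = 1.1546, y* = 3.5758.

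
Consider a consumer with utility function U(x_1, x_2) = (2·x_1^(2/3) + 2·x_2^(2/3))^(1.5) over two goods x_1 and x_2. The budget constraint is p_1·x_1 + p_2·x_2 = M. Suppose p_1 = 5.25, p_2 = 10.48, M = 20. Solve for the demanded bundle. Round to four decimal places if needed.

x_1* = 3.0453, x_2* = 0.3828

From the CES first-order condition, (x_2/x_1)^(1/3) = p_1/p_2.
Hence x_2/x_1 = (p_1/p_2)^(1/(1/3)), i.e. raised to the 3 power.
Substitute x_2 = (x_2/x_1)·x_1 into the budget: x_1* = M/(p_1 + p_2·(x_2/x_1)).
Numerically x_2/x_1 = 0.125717, so x_1* = 20/(5.25 + 10.48·0.125717) = 3.0453 and x_2* = 0.125717·3.0453 = 0.3828.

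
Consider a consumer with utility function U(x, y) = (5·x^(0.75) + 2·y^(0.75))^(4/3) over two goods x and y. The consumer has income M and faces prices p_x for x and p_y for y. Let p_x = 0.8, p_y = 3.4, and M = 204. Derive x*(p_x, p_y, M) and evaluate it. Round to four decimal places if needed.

MRS = MU_x/MU_y = (5/2)·(y/x)^(0.25). Set equal to p_x/p_y.
Hence y/x = ((2/5)·p_x/p_y)^(1/(0.25)), i.e. raised to the 4 power.
With the ratio pinned down, the budget gives x* = M/(p_x + p_y·(y/x)) and y* = (y/x)·x*.
Numerically y/x = 0.000078, so x* = 204/(0.8 + 3.4·0.000078) = 254.915.

x* = 254.915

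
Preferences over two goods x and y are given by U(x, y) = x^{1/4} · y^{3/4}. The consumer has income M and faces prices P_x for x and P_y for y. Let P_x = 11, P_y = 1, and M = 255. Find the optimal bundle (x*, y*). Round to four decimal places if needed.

The MRS is (1/3)·y/x. Set MRS = P_x/P_y.
So 0.25·P_y·y = 0.75·P_x·x; combined with the budget, a share 0.25 of income goes to x.
Demand: x*(P_x,P_y,M) = 0.25·M/P_x and y* = 0.75·M/P_y.
At P_x=11, P_y=1, M=255: x* = 0.25·255/11 = 5.7955, y* = 191.25.

x* = 5.7955, y* = 191.25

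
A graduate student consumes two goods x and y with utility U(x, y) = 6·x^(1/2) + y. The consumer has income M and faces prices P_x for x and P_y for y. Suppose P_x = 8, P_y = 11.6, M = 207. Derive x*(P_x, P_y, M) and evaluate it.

x* = 18.9225

Thus x* = (3·P_y/P_x)² — independent of M — with the rest of income spent on y.
Plugging in: x* = (3·11.6/8)² = 18.9225.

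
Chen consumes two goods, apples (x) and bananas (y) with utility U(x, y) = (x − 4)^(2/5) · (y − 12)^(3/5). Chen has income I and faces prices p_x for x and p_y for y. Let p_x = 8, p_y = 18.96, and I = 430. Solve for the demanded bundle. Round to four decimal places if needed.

MRS = (2/3)·(y−12)/(x−4). Tangency with p_x/p_y gives y−12 = (3/2)·(p_x/p_y)·(x−4).
After buying the subsistence bundle (4, 12), a share 0.4 of the remaining income goes to x: x* = 4 + 0.4·(I − 4p_x − 12p_y)/p_x.
Discretionary income = 430 − 4·8 − 12·18.96 = 170.48; x* = 4 + 0.4·170.48/8 = 12.524; y* = 12 + 0.6·170.48/18.96 = 17.3949.

x* = 12.524, y* = 17.3949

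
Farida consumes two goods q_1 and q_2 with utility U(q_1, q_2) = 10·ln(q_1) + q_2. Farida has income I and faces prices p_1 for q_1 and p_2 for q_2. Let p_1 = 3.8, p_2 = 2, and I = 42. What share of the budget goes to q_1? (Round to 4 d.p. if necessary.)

MU_q_1 = 10/q_1, MU_q_2 = 1. Tangency: 10/q_1 = p_1/p_2.
So q_1*(p_1,p_2) = 10·p_2/p_1, independent of income; and q_2* = (I − 10·p_2)/p_2.
At the given prices: q_1* = 10·2/3.8 = 5.2632, and q_2* = 11.
Expenditure on q_1: 3.8·5.2632 = 20; share = 0.4762.

share on q_1 = 0.4762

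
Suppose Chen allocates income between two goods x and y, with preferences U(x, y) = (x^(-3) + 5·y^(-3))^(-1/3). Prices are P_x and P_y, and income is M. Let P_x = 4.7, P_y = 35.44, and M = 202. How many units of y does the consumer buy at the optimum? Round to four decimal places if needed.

Numerically y/x = 0.902388, so x* = 202/(4.7 + 35.44·0.902388) = 5.507 and y* = 0.902388·5.507 = 4.9694.

y* = 4.9694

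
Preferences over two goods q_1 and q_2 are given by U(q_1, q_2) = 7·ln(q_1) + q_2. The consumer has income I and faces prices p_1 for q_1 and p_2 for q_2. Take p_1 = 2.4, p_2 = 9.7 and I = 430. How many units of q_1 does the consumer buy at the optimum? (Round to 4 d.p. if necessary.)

q_1* = 28.2917

Set MRS = p_1/p_2: (7/q_1)/1 = p_1/p_2.
So q_1*(p_1,p_2) = 7·p_2/p_1, independent of income; and q_2* = (I − 7·p_2)/p_2.
At the given prices: q_1* = 7·9.7/2.4 = 28.2917.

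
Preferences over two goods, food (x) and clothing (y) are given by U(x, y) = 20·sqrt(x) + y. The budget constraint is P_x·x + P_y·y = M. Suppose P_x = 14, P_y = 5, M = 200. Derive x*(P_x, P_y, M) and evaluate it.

Solve: √x = 10·P_y/P_x, so x*(P_x,P_y) = (10·P_y/P_x)², and y* = (M − P_x·x*)/P_y.
Plugging in: x* = (10·5/14)² = 12.7551.

x* = 12.7551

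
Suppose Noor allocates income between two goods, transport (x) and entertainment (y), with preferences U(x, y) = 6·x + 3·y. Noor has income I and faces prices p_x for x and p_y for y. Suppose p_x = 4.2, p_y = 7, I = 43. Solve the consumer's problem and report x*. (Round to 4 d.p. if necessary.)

x* = 10.2381

Linear utility — the consumer picks whichever good has higher MU/price: 6/4.2 = 1.4286 vs 3/7 = 0.4286.
x gives more utility per dollar, so spend all income on x: x* = I/p_x, y* = 0.
Numerically: x* = 10.2381, y* = 0.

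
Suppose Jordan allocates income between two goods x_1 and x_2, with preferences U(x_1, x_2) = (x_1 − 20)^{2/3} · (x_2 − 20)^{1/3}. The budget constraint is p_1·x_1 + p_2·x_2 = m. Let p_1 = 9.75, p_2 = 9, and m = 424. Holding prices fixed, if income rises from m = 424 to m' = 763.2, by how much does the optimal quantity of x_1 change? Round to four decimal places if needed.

Δx_1* = 23.1932

Let x_1' = x_1−20, x_2' = x_2−20. MRS = 2·x_2'/x_1' = p_1/p_2.
Substituting into the budget: x_1* = 20 + 2/3·(m − 20·p_1 − 20·p_2)/p_1, and x_2* = 20 + 1/3·(…)/p_2.
Discretionary income = 424 − 20·9.75 − 20·9 = 49; x_1* = 20 + 2/3·49/9.75 = 23.3504.
At m' = 763.2: x_1* = 46.5436. Change: 46.5436 − 23.3504 = 23.1932.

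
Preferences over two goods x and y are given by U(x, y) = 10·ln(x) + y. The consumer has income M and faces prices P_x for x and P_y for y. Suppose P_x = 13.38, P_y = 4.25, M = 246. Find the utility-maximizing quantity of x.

Set MRS = P_x/P_y: (10/x)/1 = P_x/P_y.
So x*(P_x,P_y) = 10·P_y/P_x, independent of income; and y* = (M − 10·P_y)/P_y.
At the given prices: x* = 10·4.25/13.38 = 3.1764.

x* = 3.1764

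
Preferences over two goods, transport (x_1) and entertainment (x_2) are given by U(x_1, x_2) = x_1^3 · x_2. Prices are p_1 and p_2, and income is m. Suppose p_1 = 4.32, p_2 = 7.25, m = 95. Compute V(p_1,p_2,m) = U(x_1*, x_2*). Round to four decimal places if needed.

V = 14697.0094

Tangency: MRS = 3·x_2/x_1 = p_1/p_2.
Rearranging, p_2·x_2 = (1/3)·p_1·x_1. Substituting into the budget gives p_1·x_1·(1 + (1/3)) = m.
Demand: x_1*(p_1,p_2,m) = 0.75·m/p_1 and x_2* = 0.25·m/p_2.
At p_1=4.32, p_2=7.25, m=95: x_1* = 0.75·95/4.32 = 16.4931, x_2* = 3.2759.
Utility at the optimum: U(16.4931, 3.2759) = 14697.0094.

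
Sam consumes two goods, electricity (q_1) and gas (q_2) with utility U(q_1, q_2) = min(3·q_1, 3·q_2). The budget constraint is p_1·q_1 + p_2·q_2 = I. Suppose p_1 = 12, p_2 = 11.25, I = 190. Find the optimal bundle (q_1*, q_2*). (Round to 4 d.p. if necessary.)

Leontief preferences: the optimum is at the kink where q_1/3 = q_2/3, i.e. q_2 = q_1.
Budget: p_1·q_1 + p_2·q_1 = I, so (3·p_1 + 3·p_2)·q_1 = 3·I.
Demand: q_1*(p_1,p_2,I) = 3·I/(3·p_1 + 3·p_2), q_2* = 3·I/(3·p_1 + 3·p_2).
Here 3·12 + 3·11.25 = 69.75, giving q_1* = 8.172 and q_2* = 8.172.

q_1* = 8.172, q_2* = 8.172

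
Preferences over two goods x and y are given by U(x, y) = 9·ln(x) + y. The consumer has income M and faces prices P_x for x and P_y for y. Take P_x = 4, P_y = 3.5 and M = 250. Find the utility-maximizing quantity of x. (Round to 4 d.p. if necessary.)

x* = 7.875

MU_x = 9/x, MU_y = 1. Tangency: 9/x = P_x/P_y.
So x*(P_x,P_y) = 9·P_y/P_x, independent of income; and y* = (M − 9·P_y)/P_y.
At the given prices: x* = 9·3.5/4 = 7.875.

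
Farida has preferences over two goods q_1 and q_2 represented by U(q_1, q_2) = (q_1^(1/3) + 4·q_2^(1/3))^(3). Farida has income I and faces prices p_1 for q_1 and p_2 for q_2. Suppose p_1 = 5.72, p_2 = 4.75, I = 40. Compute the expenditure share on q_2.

share on q_2 = 0.8977

From the CES first-order condition, (1/4)·(q_2/q_1)^(2/3) = p_1/p_2.
Hence q_2/q_1 = (4·p_1/p_2)^(1/(2/3)), i.e. raised to the 1.5 power.
Substitute q_2 = (q_2/q_1)·q_1 into the budget: q_1* = I/(p_1 + p_2·(q_2/q_1)).
Numerically q_2/q_1 = 10.57167, so q_1* = 40/(5.72 + 4.75·10.57167) = 0.7151 and q_2* = 10.57167·0.7151 = 7.5599.
Expenditure on q_2: 4.75·7.5599 = 35.9096; share = 0.8977.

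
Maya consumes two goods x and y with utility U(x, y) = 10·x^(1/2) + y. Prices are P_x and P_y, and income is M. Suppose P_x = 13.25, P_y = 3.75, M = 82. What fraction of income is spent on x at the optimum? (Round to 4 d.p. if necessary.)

share on x = 0.3236

MU_x = 5/√x, MU_y = 1. Tangency: 5/√x = P_x/P_y.
Solve: √x = 5·P_y/P_x, so x*(P_x,P_y) = (5·P_y/P_x)², and y* = (M − P_x·x*)/P_y.
Plugging in: x* = (5·3.75/13.25)² = 2.0025, y* = 14.7912.
Expenditure on x: 13.25·2.0025 = 26.533; share = 0.3236.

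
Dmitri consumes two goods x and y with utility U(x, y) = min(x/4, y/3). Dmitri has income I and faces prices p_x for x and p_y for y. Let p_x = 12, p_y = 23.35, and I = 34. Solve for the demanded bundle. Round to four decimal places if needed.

With perfect complements, no substitution: consume in ratio x:y = 4:3.
Budget: p_x·x + p_y·(3/4)·x = I, so (4·p_x + 3·p_y)·x = 4·I.
Demand: x*(p_x,p_y,I) = 4·I/(4·p_x + 3·p_y), y* = 3·I/(4·p_x + 3·p_y).
Here 4·12 + 3·23.35 = 118.05, giving x* = 1.1521 and y* = 0.864.

x* = 1.1521, y* = 0.864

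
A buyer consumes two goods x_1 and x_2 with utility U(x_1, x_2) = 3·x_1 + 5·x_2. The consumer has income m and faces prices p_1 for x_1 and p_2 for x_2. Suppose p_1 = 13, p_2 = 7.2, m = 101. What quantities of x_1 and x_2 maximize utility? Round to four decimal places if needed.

Linear utility — the consumer picks whichever good has higher MU/price: 3/13 = 0.2308 vs 5/7.2 = 0.6944.
x_2 gives more utility per dollar, so spend all income on x_2: x_2* = m/p_2, x_1* = 0.
Numerically: x_1* = 0, x_2* = 14.0278.

x_1* = 0, x_2* = 14.0278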